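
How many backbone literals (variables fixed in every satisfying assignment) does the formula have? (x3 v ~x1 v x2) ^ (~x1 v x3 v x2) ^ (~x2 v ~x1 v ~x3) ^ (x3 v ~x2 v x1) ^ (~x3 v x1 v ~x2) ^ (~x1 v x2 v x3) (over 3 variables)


Find all satisfying assignments: 4 model(s).
Check which variables have the same value in every model.
No variable is fixed across all models.
Backbone size = 0.

0


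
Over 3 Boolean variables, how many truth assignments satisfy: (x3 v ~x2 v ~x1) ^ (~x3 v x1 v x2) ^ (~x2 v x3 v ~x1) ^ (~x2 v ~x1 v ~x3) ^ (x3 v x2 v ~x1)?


Enumerate all 8 truth assignments over 3 variables.
Test each against every clause.
Satisfying assignments found: 4.

4


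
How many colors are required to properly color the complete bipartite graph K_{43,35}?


K_{43,35} is bipartite by definition: the two parts are independent sets, with every edge crossing between them.
Color all vertices in one part with color 1 and all vertices in the other part with color 2.
Since the graph has at least one edge, one color does not suffice.
Chromatic number = 2.

2


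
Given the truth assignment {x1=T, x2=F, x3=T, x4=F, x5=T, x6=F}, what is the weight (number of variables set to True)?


The weight is the number of variables assigned True.
True variables: x1, x3, x5.
Weight = 3.

3


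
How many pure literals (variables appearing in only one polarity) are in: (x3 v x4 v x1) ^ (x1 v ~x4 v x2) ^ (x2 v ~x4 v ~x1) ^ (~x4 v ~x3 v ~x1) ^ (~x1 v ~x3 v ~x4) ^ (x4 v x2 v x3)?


A pure literal appears in only one polarity across all clauses.
Pure literals: x2 (positive only).
Count = 1.

1


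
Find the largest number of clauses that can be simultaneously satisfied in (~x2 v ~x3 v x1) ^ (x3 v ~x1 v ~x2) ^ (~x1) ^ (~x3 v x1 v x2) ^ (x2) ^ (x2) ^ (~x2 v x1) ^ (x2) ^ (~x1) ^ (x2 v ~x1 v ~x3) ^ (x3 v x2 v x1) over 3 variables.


Enumerate all 8 truth assignments.
For each, count how many of the 11 clauses are satisfied.
The formula is not fully satisfiable, so the maximum is below 11.
Maximum simultaneously satisfiable clauses = 10.

10


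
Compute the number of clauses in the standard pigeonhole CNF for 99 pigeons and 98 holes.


The PHP encoding has two parts:
1) At-least-one-hole clauses: 99 (one per pigeon, each with 98 literals).
2) At-most-one-pigeon-per-hole clauses: 98 holes * C(99,2) = 98 * 4851 = 475398.
Total clauses = 99 + 475398 = 475497.

475497


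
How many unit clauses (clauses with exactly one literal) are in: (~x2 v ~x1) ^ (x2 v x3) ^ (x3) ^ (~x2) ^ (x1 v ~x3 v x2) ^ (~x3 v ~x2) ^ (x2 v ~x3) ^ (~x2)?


A unit clause contains exactly one literal.
Unit clauses found: (x3), (~x2), (~x2).
Count = 3.

3


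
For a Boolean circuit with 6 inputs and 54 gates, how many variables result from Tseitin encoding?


The Tseitin transformation introduces one auxiliary variable per gate.
Total variables = inputs + gates = 6 + 54 = 60.

60


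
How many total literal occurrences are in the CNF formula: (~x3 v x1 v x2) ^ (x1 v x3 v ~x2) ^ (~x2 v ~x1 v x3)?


Clause lengths: 3, 3, 3.
Sum = 3 + 3 + 3 = 9.

9


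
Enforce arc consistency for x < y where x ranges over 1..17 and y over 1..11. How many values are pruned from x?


For the constraint x < y, x needs a supporting value in y's domain.
x can be at most 10 (one less than y's maximum).
Valid x values from domain: 10 out of 17.
Pruned = 17 - 10 = 7.

7


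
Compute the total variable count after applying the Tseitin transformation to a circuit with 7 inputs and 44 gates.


The Tseitin transformation introduces one auxiliary variable per gate.
Total variables = inputs + gates = 7 + 44 = 51.

51


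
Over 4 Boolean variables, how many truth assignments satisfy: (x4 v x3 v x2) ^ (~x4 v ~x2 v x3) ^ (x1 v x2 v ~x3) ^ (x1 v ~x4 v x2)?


Enumerate all 16 truth assignments over 4 variables.
Test each against every clause.
Satisfying assignments found: 9.

9


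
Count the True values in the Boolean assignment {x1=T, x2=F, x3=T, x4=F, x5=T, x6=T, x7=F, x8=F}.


The weight is the number of variables assigned True.
True variables: x1, x3, x5, x6.
Weight = 4.

4


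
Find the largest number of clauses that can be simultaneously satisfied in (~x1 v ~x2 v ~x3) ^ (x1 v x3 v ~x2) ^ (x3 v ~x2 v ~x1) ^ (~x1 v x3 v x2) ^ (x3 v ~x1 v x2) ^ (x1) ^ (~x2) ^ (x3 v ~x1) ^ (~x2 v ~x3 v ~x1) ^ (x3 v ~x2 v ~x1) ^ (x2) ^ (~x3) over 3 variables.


Enumerate all 8 truth assignments.
For each, count how many of the 12 clauses are satisfied.
The formula is not fully satisfiable, so the maximum is below 12.
Maximum simultaneously satisfiable clauses = 10.

10


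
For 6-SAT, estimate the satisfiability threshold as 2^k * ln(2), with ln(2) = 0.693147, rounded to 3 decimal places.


Using the asymptotic formula: threshold ~ 2^k * ln(2).
2^6 = 64.
64 * 0.693147 = 44.361.

44.361


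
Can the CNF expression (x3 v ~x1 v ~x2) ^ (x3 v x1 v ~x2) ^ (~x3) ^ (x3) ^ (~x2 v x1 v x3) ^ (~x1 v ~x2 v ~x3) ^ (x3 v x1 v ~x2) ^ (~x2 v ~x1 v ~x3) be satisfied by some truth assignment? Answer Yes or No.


Check all 8 possible truth assignments.
Number of satisfying assignments found: 0.
The formula is unsatisfiable.

No


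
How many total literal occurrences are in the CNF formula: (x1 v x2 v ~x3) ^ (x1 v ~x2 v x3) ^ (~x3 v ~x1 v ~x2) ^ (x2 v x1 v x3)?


Clause lengths: 3, 3, 3, 3.
Sum = 3 + 3 + 3 + 3 = 12.

12


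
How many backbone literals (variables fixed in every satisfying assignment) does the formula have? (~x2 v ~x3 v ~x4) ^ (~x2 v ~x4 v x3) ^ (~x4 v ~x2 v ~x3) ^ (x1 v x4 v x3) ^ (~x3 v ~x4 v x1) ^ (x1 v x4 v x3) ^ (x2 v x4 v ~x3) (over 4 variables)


Find all satisfying assignments: 7 model(s).
Check which variables have the same value in every model.
No variable is fixed across all models.
Backbone size = 0.

0


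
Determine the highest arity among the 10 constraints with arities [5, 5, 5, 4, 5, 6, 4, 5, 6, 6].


The arities are: 5, 5, 5, 4, 5, 6, 4, 5, 6, 6.
Scan for the maximum value.
Maximum arity = 6.

6


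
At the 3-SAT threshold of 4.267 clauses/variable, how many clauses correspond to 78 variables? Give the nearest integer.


The 3-SAT phase transition occurs at approximately 4.267 clauses per variable.
m = 4.267 * 78 = 332.826.
Rounded to nearest integer: 333.

333


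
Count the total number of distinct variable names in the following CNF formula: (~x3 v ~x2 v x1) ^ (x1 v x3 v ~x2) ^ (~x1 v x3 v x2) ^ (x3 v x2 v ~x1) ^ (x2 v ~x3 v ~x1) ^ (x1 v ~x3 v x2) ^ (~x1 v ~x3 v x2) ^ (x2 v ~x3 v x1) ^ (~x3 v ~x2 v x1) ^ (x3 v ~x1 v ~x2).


Identify each distinct variable in the formula.
Variables found: x1, x2, x3.
Total distinct variables = 3.

3


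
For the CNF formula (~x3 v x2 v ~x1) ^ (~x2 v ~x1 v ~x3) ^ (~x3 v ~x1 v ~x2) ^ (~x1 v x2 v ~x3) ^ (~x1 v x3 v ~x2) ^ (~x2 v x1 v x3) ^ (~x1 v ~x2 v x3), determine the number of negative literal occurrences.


Scan each clause for negated literals.
Clause 1: 2 negative; Clause 2: 3 negative; Clause 3: 3 negative; Clause 4: 2 negative; Clause 5: 2 negative; Clause 6: 1 negative; Clause 7: 2 negative.
Total negative literal occurrences = 15.

15


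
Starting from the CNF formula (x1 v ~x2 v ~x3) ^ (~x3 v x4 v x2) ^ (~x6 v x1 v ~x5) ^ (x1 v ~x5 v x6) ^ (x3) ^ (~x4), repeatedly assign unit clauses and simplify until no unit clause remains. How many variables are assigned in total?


Unit propagation repeatedly assigns the literal in any unit clause, then simplifies.
Assignments in order: x3 = T, x4 = F, x2 = T, x1 = T.
No further unit clauses remain.
Total variables assigned = 4.

4


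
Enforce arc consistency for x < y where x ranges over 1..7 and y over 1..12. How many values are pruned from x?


For the constraint x < y, x needs a supporting value in y's domain.
x can be at most 11 (one less than y's maximum).
Valid x values from domain: 7 out of 7.
Pruned = 7 - 7 = 0.

0


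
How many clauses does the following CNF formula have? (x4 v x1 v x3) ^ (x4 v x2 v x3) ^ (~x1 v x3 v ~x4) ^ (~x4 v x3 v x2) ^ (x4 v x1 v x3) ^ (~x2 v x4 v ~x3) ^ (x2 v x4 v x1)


Each group enclosed in parentheses joined by ^ is one clause.
Counting the conjuncts: 7 clauses.

7


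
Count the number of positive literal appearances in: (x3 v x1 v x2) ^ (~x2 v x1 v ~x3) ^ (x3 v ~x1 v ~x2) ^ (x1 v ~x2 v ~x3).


Scan each clause for unnegated literals.
Clause 1: 3 positive; Clause 2: 1 positive; Clause 3: 1 positive; Clause 4: 1 positive.
Total positive literal occurrences = 6.

6


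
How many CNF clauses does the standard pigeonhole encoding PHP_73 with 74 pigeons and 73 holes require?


The PHP encoding has two parts:
1) At-least-one-hole clauses: 74 (one per pigeon, each with 73 literals).
2) At-most-one-pigeon-per-hole clauses: 73 holes * C(74,2) = 73 * 2701 = 197173.
Total clauses = 74 + 197173 = 197247.

197247


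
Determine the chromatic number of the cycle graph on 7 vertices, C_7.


An odd cycle cannot be 2-colored: alternating two colors around the cycle returns to the start with a conflict.
Since 7 is odd, three colors are required (and three suffice).
Chromatic number = 3.

3


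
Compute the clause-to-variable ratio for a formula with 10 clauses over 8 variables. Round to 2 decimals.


Clause-to-variable ratio = clauses / variables.
10 / 8 = 1.25.

1.25


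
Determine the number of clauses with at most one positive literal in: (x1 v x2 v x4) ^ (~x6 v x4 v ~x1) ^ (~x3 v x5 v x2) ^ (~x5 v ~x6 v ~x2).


A Horn clause has at most one positive literal.
Clause 1: 3 positive lit(s) -> not Horn
Clause 2: 1 positive lit(s) -> Horn
Clause 3: 2 positive lit(s) -> not Horn
Clause 4: 0 positive lit(s) -> Horn
Total Horn clauses = 2.

2


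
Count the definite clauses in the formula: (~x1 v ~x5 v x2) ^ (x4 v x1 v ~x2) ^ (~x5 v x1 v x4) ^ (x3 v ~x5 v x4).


A definite clause has exactly one positive literal.
Clause 1: 1 positive -> definite
Clause 2: 2 positive -> not definite
Clause 3: 2 positive -> not definite
Clause 4: 2 positive -> not definite
Definite clause count = 1.

1


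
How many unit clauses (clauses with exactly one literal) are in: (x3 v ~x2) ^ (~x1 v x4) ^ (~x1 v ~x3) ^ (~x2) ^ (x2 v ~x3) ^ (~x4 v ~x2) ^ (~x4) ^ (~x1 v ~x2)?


A unit clause contains exactly one literal.
Unit clauses found: (~x2), (~x4).
Count = 2.

2


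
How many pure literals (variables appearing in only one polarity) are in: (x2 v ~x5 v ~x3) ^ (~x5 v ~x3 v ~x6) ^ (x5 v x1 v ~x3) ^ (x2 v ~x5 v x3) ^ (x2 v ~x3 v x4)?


A pure literal appears in only one polarity across all clauses.
Pure literals: x1 (positive only), x2 (positive only), x4 (positive only), x6 (negative only).
Count = 4.

4


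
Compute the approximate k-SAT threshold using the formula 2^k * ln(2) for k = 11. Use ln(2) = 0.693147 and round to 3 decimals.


Using the asymptotic formula: threshold ~ 2^k * ln(2).
2^11 = 2048.
2048 * 0.693147 = 1419.565.

1419.565


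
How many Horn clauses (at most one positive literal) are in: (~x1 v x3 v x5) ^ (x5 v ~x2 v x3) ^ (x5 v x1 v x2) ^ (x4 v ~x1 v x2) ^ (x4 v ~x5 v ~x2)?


A Horn clause has at most one positive literal.
Clause 1: 2 positive lit(s) -> not Horn
Clause 2: 2 positive lit(s) -> not Horn
Clause 3: 3 positive lit(s) -> not Horn
Clause 4: 2 positive lit(s) -> not Horn
Clause 5: 1 positive lit(s) -> Horn
Total Horn clauses = 1.

1


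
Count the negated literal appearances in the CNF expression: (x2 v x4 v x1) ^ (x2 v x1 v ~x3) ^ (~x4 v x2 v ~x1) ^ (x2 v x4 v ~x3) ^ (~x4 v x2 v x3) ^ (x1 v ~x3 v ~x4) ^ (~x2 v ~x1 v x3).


Scan each clause for negated literals.
Clause 1: 0 negative; Clause 2: 1 negative; Clause 3: 2 negative; Clause 4: 1 negative; Clause 5: 1 negative; Clause 6: 2 negative; Clause 7: 2 negative.
Total negative literal occurrences = 9.

9


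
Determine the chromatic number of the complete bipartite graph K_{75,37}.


K_{75,37} is bipartite by definition: the two parts are independent sets, with every edge crossing between them.
Color all vertices in one part with color 1 and all vertices in the other part with color 2.
Since the graph has at least one edge, one color does not suffice.
Chromatic number = 2.

2


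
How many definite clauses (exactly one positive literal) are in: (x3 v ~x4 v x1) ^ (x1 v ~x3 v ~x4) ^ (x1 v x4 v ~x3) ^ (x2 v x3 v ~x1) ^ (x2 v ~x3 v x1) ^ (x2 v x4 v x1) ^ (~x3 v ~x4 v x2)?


A definite clause has exactly one positive literal.
Clause 1: 2 positive -> not definite
Clause 2: 1 positive -> definite
Clause 3: 2 positive -> not definite
Clause 4: 2 positive -> not definite
Clause 5: 2 positive -> not definite
Clause 6: 3 positive -> not definite
Clause 7: 1 positive -> definite
Definite clause count = 2.

2


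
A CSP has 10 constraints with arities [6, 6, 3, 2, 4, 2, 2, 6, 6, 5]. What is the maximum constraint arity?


The arities are: 6, 6, 3, 2, 4, 2, 2, 6, 6, 5.
Scan for the maximum value.
Maximum arity = 6.

6


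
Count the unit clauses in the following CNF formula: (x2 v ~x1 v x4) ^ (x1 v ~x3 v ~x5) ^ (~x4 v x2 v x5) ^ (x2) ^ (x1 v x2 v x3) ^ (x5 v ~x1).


A unit clause contains exactly one literal.
Unit clauses found: (x2).
Count = 1.

1


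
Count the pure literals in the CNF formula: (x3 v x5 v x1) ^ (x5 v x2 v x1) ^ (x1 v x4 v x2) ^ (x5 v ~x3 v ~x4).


A pure literal appears in only one polarity across all clauses.
Pure literals: x1 (positive only), x2 (positive only), x5 (positive only).
Count = 3.

3


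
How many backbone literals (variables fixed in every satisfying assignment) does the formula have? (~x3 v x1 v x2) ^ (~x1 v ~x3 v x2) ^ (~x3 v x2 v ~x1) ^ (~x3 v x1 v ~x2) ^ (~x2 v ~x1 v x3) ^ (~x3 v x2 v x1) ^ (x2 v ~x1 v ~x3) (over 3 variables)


Find all satisfying assignments: 4 model(s).
Check which variables have the same value in every model.
No variable is fixed across all models.
Backbone size = 0.

0


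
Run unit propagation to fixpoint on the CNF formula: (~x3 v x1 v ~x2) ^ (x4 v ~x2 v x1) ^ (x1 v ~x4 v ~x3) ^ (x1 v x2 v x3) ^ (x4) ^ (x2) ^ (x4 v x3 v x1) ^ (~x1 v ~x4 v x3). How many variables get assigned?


Unit propagation repeatedly assigns the literal in any unit clause, then simplifies.
Assignments in order: x4 = T, x2 = T.
No further unit clauses remain.
Total variables assigned = 2.

2


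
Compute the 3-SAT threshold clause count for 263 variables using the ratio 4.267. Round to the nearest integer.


The 3-SAT phase transition occurs at approximately 4.267 clauses per variable.
m = 4.267 * 263 = 1122.221.
Rounded to nearest integer: 1122.

1122


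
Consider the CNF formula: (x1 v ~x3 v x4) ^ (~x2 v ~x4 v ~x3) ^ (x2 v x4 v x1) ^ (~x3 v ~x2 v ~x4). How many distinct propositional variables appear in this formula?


Identify each distinct variable in the formula.
Variables found: x1, x2, x3, x4.
Total distinct variables = 4.

4


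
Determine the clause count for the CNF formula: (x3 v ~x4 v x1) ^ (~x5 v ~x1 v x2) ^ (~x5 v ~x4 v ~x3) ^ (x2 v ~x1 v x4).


Each group enclosed in parentheses joined by ^ is one clause.
Counting the conjuncts: 4 clauses.

4


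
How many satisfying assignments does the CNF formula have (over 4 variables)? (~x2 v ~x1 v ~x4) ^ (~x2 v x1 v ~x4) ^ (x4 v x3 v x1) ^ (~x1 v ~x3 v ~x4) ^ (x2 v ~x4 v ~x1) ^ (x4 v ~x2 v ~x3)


Enumerate all 16 truth assignments over 4 variables.
Test each against every clause.
Satisfying assignments found: 6.

6


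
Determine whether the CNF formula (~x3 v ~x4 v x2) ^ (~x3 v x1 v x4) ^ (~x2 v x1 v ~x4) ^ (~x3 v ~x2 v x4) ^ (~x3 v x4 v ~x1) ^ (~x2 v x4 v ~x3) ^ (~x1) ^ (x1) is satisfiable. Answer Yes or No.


Check all 16 possible truth assignments.
Number of satisfying assignments found: 0.
The formula is unsatisfiable.

No


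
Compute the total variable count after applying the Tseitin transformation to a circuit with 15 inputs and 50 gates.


The Tseitin transformation introduces one auxiliary variable per gate.
Total variables = inputs + gates = 15 + 50 = 65.

65


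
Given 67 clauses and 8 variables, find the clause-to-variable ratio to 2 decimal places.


Clause-to-variable ratio = clauses / variables.
67 / 8 = 8.38.

8.38


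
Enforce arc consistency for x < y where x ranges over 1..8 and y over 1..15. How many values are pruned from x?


For the constraint x < y, x needs a supporting value in y's domain.
x can be at most 14 (one less than y's maximum).
Valid x values from domain: 8 out of 8.
Pruned = 8 - 8 = 0.

0


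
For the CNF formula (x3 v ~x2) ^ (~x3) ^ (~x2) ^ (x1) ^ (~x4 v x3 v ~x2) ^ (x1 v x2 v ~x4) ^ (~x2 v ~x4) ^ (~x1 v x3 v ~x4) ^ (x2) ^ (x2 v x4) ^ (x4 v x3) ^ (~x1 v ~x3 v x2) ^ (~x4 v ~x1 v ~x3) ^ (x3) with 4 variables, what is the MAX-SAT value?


Enumerate all 16 truth assignments.
For each, count how many of the 14 clauses are satisfied.
The formula is not fully satisfiable, so the maximum is below 14.
Maximum simultaneously satisfiable clauses = 12.

12


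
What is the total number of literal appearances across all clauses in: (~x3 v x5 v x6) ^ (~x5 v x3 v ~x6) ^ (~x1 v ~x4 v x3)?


Clause lengths: 3, 3, 3.
Sum = 3 + 3 + 3 = 9.

9


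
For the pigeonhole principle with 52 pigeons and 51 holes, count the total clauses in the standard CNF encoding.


The PHP encoding has two parts:
1) At-least-one-hole clauses: 52 (one per pigeon, each with 51 literals).
2) At-most-one-pigeon-per-hole clauses: 51 holes * C(52,2) = 51 * 1326 = 67626.
Total clauses = 52 + 67626 = 67678.

67678


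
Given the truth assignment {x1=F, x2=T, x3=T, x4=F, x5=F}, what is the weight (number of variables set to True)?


The weight is the number of variables assigned True.
True variables: x2, x3.
Weight = 2.

2


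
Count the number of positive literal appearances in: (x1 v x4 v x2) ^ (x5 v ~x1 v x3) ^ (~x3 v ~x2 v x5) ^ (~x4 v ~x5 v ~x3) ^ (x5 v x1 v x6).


Scan each clause for unnegated literals.
Clause 1: 3 positive; Clause 2: 2 positive; Clause 3: 1 positive; Clause 4: 0 positive; Clause 5: 3 positive.
Total positive literal occurrences = 9.

9


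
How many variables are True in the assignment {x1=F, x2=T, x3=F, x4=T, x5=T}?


The weight is the number of variables assigned True.
True variables: x2, x4, x5.
Weight = 3.

3


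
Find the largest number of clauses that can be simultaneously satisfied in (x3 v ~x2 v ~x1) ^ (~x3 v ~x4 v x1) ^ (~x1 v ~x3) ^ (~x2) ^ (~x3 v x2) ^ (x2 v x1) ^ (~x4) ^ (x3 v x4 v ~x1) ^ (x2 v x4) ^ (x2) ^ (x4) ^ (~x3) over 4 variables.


Enumerate all 16 truth assignments.
For each, count how many of the 12 clauses are satisfied.
The formula is not fully satisfiable, so the maximum is below 12.
Maximum simultaneously satisfiable clauses = 10.

10


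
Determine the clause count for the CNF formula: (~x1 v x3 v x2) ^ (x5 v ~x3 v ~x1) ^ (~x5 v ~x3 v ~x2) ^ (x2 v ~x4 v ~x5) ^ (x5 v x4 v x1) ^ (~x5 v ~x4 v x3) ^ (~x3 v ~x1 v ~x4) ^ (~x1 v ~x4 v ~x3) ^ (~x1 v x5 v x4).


Each group enclosed in parentheses joined by ^ is one clause.
Counting the conjuncts: 9 clauses.

9


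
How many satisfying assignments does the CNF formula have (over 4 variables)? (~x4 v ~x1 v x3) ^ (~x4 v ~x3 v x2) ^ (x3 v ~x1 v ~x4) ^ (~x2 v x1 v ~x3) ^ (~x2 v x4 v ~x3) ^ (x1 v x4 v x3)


Enumerate all 16 truth assignments over 4 variables.
Test each against every clause.
Satisfying assignments found: 7.

7


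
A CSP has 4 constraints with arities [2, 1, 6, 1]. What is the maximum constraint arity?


The arities are: 2, 1, 6, 1.
Scan for the maximum value.
Maximum arity = 6.

6


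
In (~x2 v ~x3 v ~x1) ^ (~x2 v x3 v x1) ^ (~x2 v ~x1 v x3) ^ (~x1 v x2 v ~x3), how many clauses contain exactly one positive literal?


A definite clause has exactly one positive literal.
Clause 1: 0 positive -> not definite
Clause 2: 2 positive -> not definite
Clause 3: 1 positive -> definite
Clause 4: 1 positive -> definite
Definite clause count = 2.

2


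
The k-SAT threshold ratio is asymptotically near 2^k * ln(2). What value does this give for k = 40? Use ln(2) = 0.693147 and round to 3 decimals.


Using the asymptotic formula: threshold ~ 2^k * ln(2).
2^40 = 1099511627776.
1099511627776 * 0.693147 = 762123186258.051.

762123186258.051


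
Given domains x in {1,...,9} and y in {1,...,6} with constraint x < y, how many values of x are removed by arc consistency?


For the constraint x < y, x needs a supporting value in y's domain.
x can be at most 5 (one less than y's maximum).
Valid x values from domain: 5 out of 9.
Pruned = 9 - 5 = 4.

4


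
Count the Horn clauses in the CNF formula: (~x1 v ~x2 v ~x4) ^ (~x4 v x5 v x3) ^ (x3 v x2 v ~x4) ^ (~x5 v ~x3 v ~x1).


A Horn clause has at most one positive literal.
Clause 1: 0 positive lit(s) -> Horn
Clause 2: 2 positive lit(s) -> not Horn
Clause 3: 2 positive lit(s) -> not Horn
Clause 4: 0 positive lit(s) -> Horn
Total Horn clauses = 2.

2


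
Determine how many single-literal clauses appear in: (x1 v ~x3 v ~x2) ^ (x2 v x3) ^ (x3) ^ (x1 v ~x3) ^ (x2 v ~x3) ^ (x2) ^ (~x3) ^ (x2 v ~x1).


A unit clause contains exactly one literal.
Unit clauses found: (x3), (x2), (~x3).
Count = 3.

3


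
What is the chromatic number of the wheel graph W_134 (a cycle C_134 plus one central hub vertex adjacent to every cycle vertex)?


W_134 consists of the cycle C_134 together with a hub vertex adjacent to every cycle vertex.
The cycle C_134 needs 2 colors (even cycle -> 2).
The hub is adjacent to every cycle vertex, so it must receive a new color distinct from all of them.
Chromatic number = 2 + 1 = 3.

3


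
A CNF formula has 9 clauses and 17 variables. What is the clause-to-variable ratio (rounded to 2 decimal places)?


Clause-to-variable ratio = clauses / variables.
9 / 17 = 0.53.

0.53


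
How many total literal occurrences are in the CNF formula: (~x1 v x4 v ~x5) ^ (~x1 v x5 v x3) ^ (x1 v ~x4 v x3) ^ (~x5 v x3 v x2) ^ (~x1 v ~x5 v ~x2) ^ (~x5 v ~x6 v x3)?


Clause lengths: 3, 3, 3, 3, 3, 3.
Sum = 3 + 3 + 3 + 3 + 3 + 3 = 18.

18


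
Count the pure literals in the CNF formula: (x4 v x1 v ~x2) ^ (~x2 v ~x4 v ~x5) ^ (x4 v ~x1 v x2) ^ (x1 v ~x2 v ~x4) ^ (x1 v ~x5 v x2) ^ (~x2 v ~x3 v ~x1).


A pure literal appears in only one polarity across all clauses.
Pure literals: x3 (negative only), x5 (negative only).
Count = 2.

2


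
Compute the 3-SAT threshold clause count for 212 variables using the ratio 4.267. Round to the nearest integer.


The 3-SAT phase transition occurs at approximately 4.267 clauses per variable.
m = 4.267 * 212 = 904.604.
Rounded to nearest integer: 905.

905


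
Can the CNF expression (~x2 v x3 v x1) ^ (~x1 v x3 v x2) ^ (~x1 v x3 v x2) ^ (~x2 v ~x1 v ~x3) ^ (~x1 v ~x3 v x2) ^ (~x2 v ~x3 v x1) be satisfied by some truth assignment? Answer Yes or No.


Check all 8 possible truth assignments.
Number of satisfying assignments found: 3.
The formula is satisfiable.

Yes


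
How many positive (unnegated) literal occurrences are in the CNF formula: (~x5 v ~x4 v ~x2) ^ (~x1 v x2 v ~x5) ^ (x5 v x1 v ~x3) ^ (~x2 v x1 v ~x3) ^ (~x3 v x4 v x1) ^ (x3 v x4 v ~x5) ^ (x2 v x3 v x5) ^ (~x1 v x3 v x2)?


Scan each clause for unnegated literals.
Clause 1: 0 positive; Clause 2: 1 positive; Clause 3: 2 positive; Clause 4: 1 positive; Clause 5: 2 positive; Clause 6: 2 positive; Clause 7: 3 positive; Clause 8: 2 positive.
Total positive literal occurrences = 13.

13


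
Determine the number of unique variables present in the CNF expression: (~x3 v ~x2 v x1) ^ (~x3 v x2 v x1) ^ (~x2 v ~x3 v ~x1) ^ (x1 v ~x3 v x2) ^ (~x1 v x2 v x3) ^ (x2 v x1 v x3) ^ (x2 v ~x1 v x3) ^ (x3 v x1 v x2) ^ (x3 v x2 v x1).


Identify each distinct variable in the formula.
Variables found: x1, x2, x3.
Total distinct variables = 3.

3


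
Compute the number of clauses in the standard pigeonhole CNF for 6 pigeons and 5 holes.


The PHP encoding has two parts:
1) At-least-one-hole clauses: 6 (one per pigeon, each with 5 literals).
2) At-most-one-pigeon-per-hole clauses: 5 holes * C(6,2) = 5 * 15 = 75.
Total clauses = 6 + 75 = 81.

81


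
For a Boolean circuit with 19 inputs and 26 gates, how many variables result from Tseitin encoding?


The Tseitin transformation introduces one auxiliary variable per gate.
Total variables = inputs + gates = 19 + 26 = 45.

45


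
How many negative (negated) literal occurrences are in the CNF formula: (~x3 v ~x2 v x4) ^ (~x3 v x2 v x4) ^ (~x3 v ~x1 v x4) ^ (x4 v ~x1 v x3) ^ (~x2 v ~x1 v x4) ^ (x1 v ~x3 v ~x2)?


Scan each clause for negated literals.
Clause 1: 2 negative; Clause 2: 1 negative; Clause 3: 2 negative; Clause 4: 1 negative; Clause 5: 2 negative; Clause 6: 2 negative.
Total negative literal occurrences = 10.

10


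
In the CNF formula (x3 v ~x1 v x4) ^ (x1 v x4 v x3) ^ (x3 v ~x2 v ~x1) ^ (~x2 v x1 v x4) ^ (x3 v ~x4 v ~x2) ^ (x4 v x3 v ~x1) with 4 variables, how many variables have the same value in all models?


Find all satisfying assignments: 9 model(s).
Check which variables have the same value in every model.
No variable is fixed across all models.
Backbone size = 0.

0


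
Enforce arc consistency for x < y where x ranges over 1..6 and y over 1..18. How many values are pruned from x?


For the constraint x < y, x needs a supporting value in y's domain.
x can be at most 17 (one less than y's maximum).
Valid x values from domain: 6 out of 6.
Pruned = 6 - 6 = 0.

0


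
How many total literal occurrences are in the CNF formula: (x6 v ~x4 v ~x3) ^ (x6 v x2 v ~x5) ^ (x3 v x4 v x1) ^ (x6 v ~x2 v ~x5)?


Clause lengths: 3, 3, 3, 3.
Sum = 3 + 3 + 3 + 3 = 12.

12


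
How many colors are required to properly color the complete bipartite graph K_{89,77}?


K_{89,77} is bipartite by definition: the two parts are independent sets, with every edge crossing between them.
Color all vertices in one part with color 1 and all vertices in the other part with color 2.
Since the graph has at least one edge, one color does not suffice.
Chromatic number = 2.

2


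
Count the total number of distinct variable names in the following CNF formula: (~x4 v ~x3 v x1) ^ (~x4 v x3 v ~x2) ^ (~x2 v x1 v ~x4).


Identify each distinct variable in the formula.
Variables found: x1, x2, x3, x4.
Total distinct variables = 4.

4


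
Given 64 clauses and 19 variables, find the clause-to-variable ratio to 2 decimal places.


Clause-to-variable ratio = clauses / variables.
64 / 19 = 3.37.

3.37


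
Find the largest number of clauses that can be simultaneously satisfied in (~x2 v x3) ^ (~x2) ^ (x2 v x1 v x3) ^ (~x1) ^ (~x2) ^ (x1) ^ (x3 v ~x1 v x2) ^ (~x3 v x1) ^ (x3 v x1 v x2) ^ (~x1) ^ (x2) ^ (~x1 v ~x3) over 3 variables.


Enumerate all 8 truth assignments.
For each, count how many of the 12 clauses are satisfied.
The formula is not fully satisfiable, so the maximum is below 12.
Maximum simultaneously satisfiable clauses = 9.

9


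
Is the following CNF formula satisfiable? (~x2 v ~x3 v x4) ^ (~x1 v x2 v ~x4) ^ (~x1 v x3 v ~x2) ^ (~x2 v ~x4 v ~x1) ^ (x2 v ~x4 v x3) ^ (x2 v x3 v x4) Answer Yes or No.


Check all 16 possible truth assignments.
Number of satisfying assignments found: 6.
The formula is satisfiable.

Yes


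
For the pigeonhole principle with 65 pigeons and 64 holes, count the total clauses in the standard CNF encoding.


The PHP encoding has two parts:
1) At-least-one-hole clauses: 65 (one per pigeon, each with 64 literals).
2) At-most-one-pigeon-per-hole clauses: 64 holes * C(65,2) = 64 * 2080 = 133120.
Total clauses = 65 + 133120 = 133185.

133185


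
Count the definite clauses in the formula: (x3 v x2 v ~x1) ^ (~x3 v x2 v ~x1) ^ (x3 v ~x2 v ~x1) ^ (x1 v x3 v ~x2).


A definite clause has exactly one positive literal.
Clause 1: 2 positive -> not definite
Clause 2: 1 positive -> definite
Clause 3: 1 positive -> definite
Clause 4: 2 positive -> not definite
Definite clause count = 2.

2


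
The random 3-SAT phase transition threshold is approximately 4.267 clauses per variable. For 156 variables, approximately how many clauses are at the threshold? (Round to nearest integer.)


The 3-SAT phase transition occurs at approximately 4.267 clauses per variable.
m = 4.267 * 156 = 665.652.
Rounded to nearest integer: 666.

666


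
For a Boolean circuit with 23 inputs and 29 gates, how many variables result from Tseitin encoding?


The Tseitin transformation introduces one auxiliary variable per gate.
Total variables = inputs + gates = 23 + 29 = 52.

52


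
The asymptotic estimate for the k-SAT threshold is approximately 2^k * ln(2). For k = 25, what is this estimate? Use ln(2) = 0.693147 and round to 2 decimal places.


Using the asymptotic formula: threshold ~ 2^k * ln(2).
2^25 = 33554432.
33554432 * 0.693147 = 23258153.88.

23258153.88


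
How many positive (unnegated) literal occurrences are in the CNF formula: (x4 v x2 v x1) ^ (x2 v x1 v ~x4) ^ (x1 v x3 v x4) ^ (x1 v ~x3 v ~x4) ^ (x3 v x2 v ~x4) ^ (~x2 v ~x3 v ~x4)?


Scan each clause for unnegated literals.
Clause 1: 3 positive; Clause 2: 2 positive; Clause 3: 3 positive; Clause 4: 1 positive; Clause 5: 2 positive; Clause 6: 0 positive.
Total positive literal occurrences = 11.

11


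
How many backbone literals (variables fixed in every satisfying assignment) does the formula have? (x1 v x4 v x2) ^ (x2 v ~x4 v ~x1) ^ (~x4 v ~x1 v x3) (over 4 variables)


Find all satisfying assignments: 11 model(s).
Check which variables have the same value in every model.
No variable is fixed across all models.
Backbone size = 0.

0


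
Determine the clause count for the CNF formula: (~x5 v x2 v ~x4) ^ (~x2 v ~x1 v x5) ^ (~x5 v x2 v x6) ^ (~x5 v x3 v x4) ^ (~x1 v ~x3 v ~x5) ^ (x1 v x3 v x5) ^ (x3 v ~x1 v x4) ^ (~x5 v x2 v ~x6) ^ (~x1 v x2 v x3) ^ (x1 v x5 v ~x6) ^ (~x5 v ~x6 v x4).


Each group enclosed in parentheses joined by ^ is one clause.
Counting the conjuncts: 11 clauses.

11


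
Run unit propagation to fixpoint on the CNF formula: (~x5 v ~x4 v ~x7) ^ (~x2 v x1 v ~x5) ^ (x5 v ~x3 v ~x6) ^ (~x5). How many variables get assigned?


Unit propagation repeatedly assigns the literal in any unit clause, then simplifies.
Assignments in order: x5 = F.
No further unit clauses remain.
Total variables assigned = 1.

1


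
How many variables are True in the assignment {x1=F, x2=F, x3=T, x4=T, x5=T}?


The weight is the number of variables assigned True.
True variables: x3, x4, x5.
Weight = 3.

3


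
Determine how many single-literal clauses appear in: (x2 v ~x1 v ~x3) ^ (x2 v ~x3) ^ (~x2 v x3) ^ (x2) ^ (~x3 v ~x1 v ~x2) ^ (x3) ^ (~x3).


A unit clause contains exactly one literal.
Unit clauses found: (x2), (x3), (~x3).
Count = 3.

3


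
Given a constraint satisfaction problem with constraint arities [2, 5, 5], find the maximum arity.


The arities are: 2, 5, 5.
Scan for the maximum value.
Maximum arity = 5.

5


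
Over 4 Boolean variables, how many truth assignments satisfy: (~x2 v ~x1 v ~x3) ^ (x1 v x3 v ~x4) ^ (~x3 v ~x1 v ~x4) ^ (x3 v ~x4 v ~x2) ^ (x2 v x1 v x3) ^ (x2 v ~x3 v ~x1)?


Enumerate all 16 truth assignments over 4 variables.
Test each against every clause.
Satisfying assignments found: 8.

8


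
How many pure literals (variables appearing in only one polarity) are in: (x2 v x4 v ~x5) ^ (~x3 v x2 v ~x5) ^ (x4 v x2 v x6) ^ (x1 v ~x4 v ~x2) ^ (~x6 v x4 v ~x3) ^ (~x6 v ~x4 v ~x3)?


A pure literal appears in only one polarity across all clauses.
Pure literals: x1 (positive only), x3 (negative only), x5 (negative only).
Count = 3.

3


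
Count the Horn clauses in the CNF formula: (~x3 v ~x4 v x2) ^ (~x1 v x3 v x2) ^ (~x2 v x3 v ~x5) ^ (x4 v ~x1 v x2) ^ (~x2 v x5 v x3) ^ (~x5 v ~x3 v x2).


A Horn clause has at most one positive literal.
Clause 1: 1 positive lit(s) -> Horn
Clause 2: 2 positive lit(s) -> not Horn
Clause 3: 1 positive lit(s) -> Horn
Clause 4: 2 positive lit(s) -> not Horn
Clause 5: 2 positive lit(s) -> not Horn
Clause 6: 1 positive lit(s) -> Horn
Total Horn clauses = 3.

3


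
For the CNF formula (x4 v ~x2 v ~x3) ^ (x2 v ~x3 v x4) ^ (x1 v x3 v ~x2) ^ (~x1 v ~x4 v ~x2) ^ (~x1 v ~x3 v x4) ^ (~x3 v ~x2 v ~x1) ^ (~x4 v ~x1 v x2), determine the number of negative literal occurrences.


Scan each clause for negated literals.
Clause 1: 2 negative; Clause 2: 1 negative; Clause 3: 1 negative; Clause 4: 3 negative; Clause 5: 2 negative; Clause 6: 3 negative; Clause 7: 2 negative.
Total negative literal occurrences = 14.

14


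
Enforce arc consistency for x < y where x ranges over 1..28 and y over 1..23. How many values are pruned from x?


For the constraint x < y, x needs a supporting value in y's domain.
x can be at most 22 (one less than y's maximum).
Valid x values from domain: 22 out of 28.
Pruned = 28 - 22 = 6.

6


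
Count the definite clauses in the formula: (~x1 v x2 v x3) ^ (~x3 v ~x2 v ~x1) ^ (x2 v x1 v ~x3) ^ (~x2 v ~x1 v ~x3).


A definite clause has exactly one positive literal.
Clause 1: 2 positive -> not definite
Clause 2: 0 positive -> not definite
Clause 3: 2 positive -> not definite
Clause 4: 0 positive -> not definite
Definite clause count = 0.

0


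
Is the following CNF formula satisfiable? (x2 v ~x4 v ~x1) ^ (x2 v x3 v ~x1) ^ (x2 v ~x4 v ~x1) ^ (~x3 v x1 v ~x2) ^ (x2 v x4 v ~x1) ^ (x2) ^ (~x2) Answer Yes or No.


Check all 16 possible truth assignments.
Number of satisfying assignments found: 0.
The formula is unsatisfiable.

No


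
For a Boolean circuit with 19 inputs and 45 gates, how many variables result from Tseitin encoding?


The Tseitin transformation introduces one auxiliary variable per gate.
Total variables = inputs + gates = 19 + 45 = 64.

64


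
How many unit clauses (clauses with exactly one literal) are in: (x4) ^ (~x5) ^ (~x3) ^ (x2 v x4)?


A unit clause contains exactly one literal.
Unit clauses found: (x4), (~x5), (~x3).
Count = 3.

3


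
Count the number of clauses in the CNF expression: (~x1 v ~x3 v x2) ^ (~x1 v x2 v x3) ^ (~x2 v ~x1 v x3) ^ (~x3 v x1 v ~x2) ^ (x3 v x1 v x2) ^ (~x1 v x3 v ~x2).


Each group enclosed in parentheses joined by ^ is one clause.
Counting the conjuncts: 6 clauses.

6


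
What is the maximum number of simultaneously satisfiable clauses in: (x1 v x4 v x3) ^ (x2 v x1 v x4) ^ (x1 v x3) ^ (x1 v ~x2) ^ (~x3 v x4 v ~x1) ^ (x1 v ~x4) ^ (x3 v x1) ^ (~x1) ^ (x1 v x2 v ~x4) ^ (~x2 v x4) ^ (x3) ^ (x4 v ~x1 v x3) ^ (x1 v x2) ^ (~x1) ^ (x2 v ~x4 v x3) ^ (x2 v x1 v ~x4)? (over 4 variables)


Enumerate all 16 truth assignments.
For each, count how many of the 16 clauses are satisfied.
The formula is not fully satisfiable, so the maximum is below 16.
Maximum simultaneously satisfiable clauses = 14.

14


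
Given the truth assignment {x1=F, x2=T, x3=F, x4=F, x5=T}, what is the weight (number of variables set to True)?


The weight is the number of variables assigned True.
True variables: x2, x5.
Weight = 2.

2


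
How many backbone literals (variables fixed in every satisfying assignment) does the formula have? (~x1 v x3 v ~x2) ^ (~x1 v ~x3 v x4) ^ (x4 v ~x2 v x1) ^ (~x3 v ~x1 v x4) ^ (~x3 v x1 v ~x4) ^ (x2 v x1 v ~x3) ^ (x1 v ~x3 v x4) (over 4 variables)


Find all satisfying assignments: 7 model(s).
Check which variables have the same value in every model.
No variable is fixed across all models.
Backbone size = 0.

0


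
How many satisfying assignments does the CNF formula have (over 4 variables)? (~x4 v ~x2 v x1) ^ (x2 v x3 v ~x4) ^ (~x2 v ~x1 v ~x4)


Enumerate all 16 truth assignments over 4 variables.
Test each against every clause.
Satisfying assignments found: 10.

10


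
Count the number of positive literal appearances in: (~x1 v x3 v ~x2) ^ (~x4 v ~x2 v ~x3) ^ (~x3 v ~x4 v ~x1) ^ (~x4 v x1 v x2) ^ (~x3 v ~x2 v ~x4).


Scan each clause for unnegated literals.
Clause 1: 1 positive; Clause 2: 0 positive; Clause 3: 0 positive; Clause 4: 2 positive; Clause 5: 0 positive.
Total positive literal occurrences = 3.

3


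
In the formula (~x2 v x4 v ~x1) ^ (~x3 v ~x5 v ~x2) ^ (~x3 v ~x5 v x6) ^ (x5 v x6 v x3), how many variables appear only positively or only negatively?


A pure literal appears in only one polarity across all clauses.
Pure literals: x1 (negative only), x2 (negative only), x4 (positive only), x6 (positive only).
Count = 4.

4


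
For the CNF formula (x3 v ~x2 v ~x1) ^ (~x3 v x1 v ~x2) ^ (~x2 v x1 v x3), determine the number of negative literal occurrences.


Scan each clause for negated literals.
Clause 1: 2 negative; Clause 2: 2 negative; Clause 3: 1 negative.
Total negative literal occurrences = 5.

5


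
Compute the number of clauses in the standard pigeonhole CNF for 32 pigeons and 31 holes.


The PHP encoding has two parts:
1) At-least-one-hole clauses: 32 (one per pigeon, each with 31 literals).
2) At-most-one-pigeon-per-hole clauses: 31 holes * C(32,2) = 31 * 496 = 15376.
Total clauses = 32 + 15376 = 15408.

15408


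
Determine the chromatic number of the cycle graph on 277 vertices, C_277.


An odd cycle cannot be 2-colored: alternating two colors around the cycle returns to the start with a conflict.
Since 277 is odd, three colors are required (and three suffice).
Chromatic number = 3.

3


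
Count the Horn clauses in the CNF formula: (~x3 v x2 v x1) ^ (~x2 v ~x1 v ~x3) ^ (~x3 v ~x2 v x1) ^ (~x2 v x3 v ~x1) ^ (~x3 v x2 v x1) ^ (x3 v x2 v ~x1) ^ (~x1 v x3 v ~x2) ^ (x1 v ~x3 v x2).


A Horn clause has at most one positive literal.
Clause 1: 2 positive lit(s) -> not Horn
Clause 2: 0 positive lit(s) -> Horn
Clause 3: 1 positive lit(s) -> Horn
Clause 4: 1 positive lit(s) -> Horn
Clause 5: 2 positive lit(s) -> not Horn
Clause 6: 2 positive lit(s) -> not Horn
Clause 7: 1 positive lit(s) -> Horn
Clause 8: 2 positive lit(s) -> not Horn
Total Horn clauses = 4.

4


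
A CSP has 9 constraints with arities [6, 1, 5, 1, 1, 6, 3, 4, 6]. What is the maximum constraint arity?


The arities are: 6, 1, 5, 1, 1, 6, 3, 4, 6.
Scan for the maximum value.
Maximum arity = 6.

6


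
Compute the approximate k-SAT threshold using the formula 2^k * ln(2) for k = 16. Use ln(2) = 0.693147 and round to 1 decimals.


Using the asymptotic formula: threshold ~ 2^k * ln(2).
2^16 = 65536.
65536 * 0.693147 = 45426.1.

45426.1


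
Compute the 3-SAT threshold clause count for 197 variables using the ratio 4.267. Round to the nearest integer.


The 3-SAT phase transition occurs at approximately 4.267 clauses per variable.
m = 4.267 * 197 = 840.599.
Rounded to nearest integer: 841.

841


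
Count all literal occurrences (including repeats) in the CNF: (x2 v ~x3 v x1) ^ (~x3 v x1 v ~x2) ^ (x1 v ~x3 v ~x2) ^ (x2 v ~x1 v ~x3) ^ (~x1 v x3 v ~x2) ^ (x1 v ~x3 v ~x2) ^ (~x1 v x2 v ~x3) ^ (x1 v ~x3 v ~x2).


Clause lengths: 3, 3, 3, 3, 3, 3, 3, 3.
Sum = 3 + 3 + 3 + 3 + 3 + 3 + 3 + 3 = 24.

24


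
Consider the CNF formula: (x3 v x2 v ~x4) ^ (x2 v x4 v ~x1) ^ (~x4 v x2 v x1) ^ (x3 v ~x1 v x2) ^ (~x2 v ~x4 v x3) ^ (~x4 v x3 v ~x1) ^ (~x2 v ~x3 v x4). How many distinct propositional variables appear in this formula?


Identify each distinct variable in the formula.
Variables found: x1, x2, x3, x4.
Total distinct variables = 4.

4


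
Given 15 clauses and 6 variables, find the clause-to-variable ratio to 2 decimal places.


Clause-to-variable ratio = clauses / variables.
15 / 6 = 2.5.

2.5


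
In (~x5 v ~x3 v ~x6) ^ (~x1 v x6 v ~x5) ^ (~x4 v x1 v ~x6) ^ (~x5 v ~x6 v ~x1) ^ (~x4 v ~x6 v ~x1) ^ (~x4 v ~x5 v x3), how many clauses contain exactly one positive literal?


A definite clause has exactly one positive literal.
Clause 1: 0 positive -> not definite
Clause 2: 1 positive -> definite
Clause 3: 1 positive -> definite
Clause 4: 0 positive -> not definite
Clause 5: 0 positive -> not definite
Clause 6: 1 positive -> definite
Definite clause count = 3.

3


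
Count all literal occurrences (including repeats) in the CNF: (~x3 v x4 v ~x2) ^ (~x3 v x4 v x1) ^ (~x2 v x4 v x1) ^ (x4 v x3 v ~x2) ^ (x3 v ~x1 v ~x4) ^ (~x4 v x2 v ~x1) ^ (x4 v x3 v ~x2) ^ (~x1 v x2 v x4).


Clause lengths: 3, 3, 3, 3, 3, 3, 3, 3.
Sum = 3 + 3 + 3 + 3 + 3 + 3 + 3 + 3 = 24.

24
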